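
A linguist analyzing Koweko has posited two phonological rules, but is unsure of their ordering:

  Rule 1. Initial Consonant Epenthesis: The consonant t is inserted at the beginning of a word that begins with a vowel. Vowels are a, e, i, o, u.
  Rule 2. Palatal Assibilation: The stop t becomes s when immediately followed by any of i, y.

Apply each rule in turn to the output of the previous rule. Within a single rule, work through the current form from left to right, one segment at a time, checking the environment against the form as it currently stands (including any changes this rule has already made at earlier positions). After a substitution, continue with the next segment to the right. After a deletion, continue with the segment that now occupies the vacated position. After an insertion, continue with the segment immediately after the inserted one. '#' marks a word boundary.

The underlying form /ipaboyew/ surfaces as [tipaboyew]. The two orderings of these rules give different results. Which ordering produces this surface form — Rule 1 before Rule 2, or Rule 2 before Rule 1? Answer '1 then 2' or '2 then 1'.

2 then 1

Order 1 then 2:
  1 Initial Consonant Epenthesis: [ipaboyew] → [tipaboyew]
  2 Palatal Assibilation: [tipaboyew] → [sipaboyew]
  result: [sipaboyew]
Order 2 then 1:
  2 Palatal Assibilation: no change — [ipaboyew]
  1 Initial Consonant Epenthesis: [ipaboyew] → [tipaboyew]
  result: [tipaboyew]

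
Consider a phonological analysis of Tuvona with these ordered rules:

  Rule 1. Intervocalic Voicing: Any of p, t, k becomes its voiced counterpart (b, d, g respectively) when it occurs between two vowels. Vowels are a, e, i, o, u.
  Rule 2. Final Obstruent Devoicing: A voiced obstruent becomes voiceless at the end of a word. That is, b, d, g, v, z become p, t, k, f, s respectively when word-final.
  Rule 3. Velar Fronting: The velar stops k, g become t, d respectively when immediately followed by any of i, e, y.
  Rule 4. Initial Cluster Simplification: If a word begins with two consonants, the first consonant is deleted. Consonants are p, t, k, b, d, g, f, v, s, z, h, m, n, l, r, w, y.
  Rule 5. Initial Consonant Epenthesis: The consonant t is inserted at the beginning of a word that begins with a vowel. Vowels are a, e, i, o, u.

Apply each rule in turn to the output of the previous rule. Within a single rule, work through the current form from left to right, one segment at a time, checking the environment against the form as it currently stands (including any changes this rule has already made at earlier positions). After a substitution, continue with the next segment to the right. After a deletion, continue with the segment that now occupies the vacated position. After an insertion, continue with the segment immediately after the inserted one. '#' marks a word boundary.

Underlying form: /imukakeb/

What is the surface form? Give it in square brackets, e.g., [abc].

[timugadep]

Rule 1 Intervocalic Voicing: [imukakeb] → [imugageb]
Rule 2 Final Obstruent Devoicing: [imugageb] → [imugagep]
Rule 3 Velar Fronting: [imugagep] → [imugadep]
Rule 4 Initial Cluster Simplification: no change — [imugadep]
Rule 5 Initial Consonant Epenthesis: [imugadep] → [timugadep]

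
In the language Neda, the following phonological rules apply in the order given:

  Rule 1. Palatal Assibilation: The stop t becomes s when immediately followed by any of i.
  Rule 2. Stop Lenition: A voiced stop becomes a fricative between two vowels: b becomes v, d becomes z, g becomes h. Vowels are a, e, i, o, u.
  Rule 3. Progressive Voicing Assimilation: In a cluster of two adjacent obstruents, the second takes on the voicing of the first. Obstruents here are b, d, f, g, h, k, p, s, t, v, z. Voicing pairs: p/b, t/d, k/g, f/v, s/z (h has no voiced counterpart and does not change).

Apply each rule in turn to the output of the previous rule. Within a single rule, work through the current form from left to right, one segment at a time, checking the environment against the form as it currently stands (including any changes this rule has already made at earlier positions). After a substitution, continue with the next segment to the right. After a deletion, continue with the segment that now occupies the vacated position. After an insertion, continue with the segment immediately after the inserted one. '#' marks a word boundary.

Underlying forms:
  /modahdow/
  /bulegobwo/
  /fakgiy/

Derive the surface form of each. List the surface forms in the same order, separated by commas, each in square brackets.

/modahdow/:
  Rule 1 Palatal Assibilation: no change — [modahdow]
  Rule 2 Stop Lenition: [modahdow] → [mozahdow]
  Rule 3 Progressive Voicing Assimilation: [mozahdow] → [mozahtow]
/bulegobwo/:
  Rule 1 Palatal Assibilation: no change — [bulegobwo]
  Rule 2 Stop Lenition: [bulegobwo] → [bulehobwo]
  Rule 3 Progressive Voicing Assimilation: no change — [bulehobwo]
/fakgiy/:
  Rule 1 Palatal Assibilation: no change — [fakgiy]
  Rule 2 Stop Lenition: no change — [fakgiy]
  Rule 3 Progressive Voicing Assimilation: [fakgiy] → [fakkiy]

[mozahtow], [bulehobwo], [fakkiy]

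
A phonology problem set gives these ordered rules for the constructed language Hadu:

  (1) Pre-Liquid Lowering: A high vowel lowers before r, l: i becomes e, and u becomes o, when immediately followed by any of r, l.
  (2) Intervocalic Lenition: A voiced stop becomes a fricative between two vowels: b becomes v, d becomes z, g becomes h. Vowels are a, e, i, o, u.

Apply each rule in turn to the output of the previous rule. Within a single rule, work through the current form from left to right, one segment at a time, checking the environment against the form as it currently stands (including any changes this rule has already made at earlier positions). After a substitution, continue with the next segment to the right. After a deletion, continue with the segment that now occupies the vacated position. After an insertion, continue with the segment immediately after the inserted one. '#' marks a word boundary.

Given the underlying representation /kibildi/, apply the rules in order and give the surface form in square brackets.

[kiveldi]

(1) Pre-Liquid Lowering: [kibildi] → [kibeldi]
(2) Intervocalic Lenition: [kibeldi] → [kiveldi]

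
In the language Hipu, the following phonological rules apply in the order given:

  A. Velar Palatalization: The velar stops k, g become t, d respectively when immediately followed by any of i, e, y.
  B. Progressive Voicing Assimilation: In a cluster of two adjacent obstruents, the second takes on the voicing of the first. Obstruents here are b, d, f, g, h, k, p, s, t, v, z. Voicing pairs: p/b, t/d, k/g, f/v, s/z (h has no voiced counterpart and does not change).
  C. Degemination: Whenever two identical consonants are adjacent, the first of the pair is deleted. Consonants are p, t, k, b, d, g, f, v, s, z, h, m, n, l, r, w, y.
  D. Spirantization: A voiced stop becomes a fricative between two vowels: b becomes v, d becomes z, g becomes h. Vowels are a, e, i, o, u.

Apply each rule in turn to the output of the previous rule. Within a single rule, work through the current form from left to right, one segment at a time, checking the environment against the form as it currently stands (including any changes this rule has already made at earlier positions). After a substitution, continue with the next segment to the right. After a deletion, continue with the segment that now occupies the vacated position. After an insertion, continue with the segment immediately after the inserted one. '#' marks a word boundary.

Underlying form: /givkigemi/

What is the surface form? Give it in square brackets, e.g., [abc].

[divdizemi]

A Velar Palatalization: [givkigemi] → [divtidemi]
B Progressive Voicing Assimilation: [divtidemi] → [divdidemi]
C Degemination: no change — [divdidemi]
D Spirantization: [divdidemi] → [divdizemi]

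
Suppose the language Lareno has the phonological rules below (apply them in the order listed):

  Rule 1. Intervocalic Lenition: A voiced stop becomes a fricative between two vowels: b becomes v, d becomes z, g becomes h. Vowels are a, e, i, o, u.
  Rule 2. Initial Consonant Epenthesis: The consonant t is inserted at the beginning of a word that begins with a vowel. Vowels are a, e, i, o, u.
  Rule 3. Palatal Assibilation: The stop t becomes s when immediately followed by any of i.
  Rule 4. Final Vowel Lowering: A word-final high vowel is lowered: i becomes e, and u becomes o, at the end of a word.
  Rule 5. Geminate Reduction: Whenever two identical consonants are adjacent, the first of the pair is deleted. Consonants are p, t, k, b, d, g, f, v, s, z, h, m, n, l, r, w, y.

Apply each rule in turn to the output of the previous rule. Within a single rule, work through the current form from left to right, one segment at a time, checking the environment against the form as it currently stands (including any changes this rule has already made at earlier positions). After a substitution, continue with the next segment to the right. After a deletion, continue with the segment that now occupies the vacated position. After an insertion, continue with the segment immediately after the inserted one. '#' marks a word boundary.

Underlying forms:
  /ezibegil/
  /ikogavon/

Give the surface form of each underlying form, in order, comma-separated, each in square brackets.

[tezivehil], [sikohavon]

/ezibegil/:
  Rule 1 Intervocalic Lenition: [ezibegil] → [ezivehil]
  Rule 2 Initial Consonant Epenthesis: [ezivehil] → [tezivehil]
  Rule 3 Palatal Assibilation: no change — [tezivehil]
  Rule 4 Final Vowel Lowering: no change — [tezivehil]
  Rule 5 Geminate Reduction: no change — [tezivehil]
/ikogavon/:
  Rule 1 Intervocalic Lenition: [ikogavon] → [ikohavon]
  Rule 2 Initial Consonant Epenthesis: [ikohavon] → [tikohavon]
  Rule 3 Palatal Assibilation: [tikohavon] → [sikohavon]
  Rule 4 Final Vowel Lowering: no change — [sikohavon]
  Rule 5 Geminate Reduction: no change — [sikohavon]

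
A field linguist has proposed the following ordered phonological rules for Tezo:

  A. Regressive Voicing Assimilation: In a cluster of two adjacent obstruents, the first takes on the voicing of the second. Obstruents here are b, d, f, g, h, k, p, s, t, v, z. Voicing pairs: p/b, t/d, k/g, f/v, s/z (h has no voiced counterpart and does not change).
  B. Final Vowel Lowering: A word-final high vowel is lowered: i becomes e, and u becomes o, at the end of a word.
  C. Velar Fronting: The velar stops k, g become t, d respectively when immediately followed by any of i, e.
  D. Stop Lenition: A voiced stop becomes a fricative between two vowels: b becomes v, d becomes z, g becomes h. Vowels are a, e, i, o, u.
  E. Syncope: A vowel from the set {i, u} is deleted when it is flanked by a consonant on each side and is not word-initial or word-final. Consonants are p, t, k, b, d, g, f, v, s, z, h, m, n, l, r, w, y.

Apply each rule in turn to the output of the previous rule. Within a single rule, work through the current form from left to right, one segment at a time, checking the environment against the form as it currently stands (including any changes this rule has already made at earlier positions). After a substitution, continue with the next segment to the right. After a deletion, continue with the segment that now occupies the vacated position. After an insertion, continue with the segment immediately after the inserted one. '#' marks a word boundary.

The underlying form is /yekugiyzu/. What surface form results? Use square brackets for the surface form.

[yekzyzo]

A Regressive Voicing Assimilation: no change — [yekugiyzu]
B Final Vowel Lowering: [yekugiyzu] → [yekugiyzo]
C Velar Fronting: [yekugiyzo] → [yekudiyzo]
D Stop Lenition: [yekudiyzo] → [yekuziyzo]
E Syncope: [yekuziyzo] → [yekzyzo]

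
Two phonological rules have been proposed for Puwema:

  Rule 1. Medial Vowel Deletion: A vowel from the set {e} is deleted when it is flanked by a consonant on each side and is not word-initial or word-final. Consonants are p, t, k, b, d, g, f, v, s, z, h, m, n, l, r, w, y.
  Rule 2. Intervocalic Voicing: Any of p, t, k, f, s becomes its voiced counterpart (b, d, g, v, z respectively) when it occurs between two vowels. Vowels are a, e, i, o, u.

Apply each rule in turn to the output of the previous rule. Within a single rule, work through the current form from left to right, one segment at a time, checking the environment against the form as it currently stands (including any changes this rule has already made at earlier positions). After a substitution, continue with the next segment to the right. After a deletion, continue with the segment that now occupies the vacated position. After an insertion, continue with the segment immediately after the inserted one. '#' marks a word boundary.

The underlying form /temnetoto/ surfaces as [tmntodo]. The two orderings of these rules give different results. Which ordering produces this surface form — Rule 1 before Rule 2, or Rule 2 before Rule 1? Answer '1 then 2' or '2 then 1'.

1 then 2

Order 1 then 2:
  1 Medial Vowel Deletion: [temnetoto] → [tmntoto]
  2 Intervocalic Voicing: [tmntoto] → [tmntodo]
  result: [tmntodo]
Order 2 then 1:
  2 Intervocalic Voicing: [temnetoto] → [temnedodo]
  1 Medial Vowel Deletion: [temnedodo] → [tmndodo]
  result: [tmndodo]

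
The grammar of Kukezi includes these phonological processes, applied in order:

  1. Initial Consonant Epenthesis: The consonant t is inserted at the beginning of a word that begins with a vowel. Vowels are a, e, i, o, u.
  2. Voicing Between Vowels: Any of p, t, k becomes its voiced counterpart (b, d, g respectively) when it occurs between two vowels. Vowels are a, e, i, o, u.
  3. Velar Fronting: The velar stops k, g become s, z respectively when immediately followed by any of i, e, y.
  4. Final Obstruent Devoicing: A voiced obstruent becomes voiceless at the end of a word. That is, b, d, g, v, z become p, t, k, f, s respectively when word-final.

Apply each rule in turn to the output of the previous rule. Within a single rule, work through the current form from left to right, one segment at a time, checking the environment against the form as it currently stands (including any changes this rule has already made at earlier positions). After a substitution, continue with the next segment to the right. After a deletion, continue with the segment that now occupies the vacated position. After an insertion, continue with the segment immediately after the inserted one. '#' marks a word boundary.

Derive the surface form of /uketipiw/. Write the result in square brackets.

[tuzedibiw]

1 Initial Consonant Epenthesis: [uketipiw] → [tuketipiw]
2 Voicing Between Vowels: [tuketipiw] → [tugedibiw]
3 Velar Fronting: [tugedibiw] → [tuzedibiw]
4 Final Obstruent Devoicing: no change — [tuzedibiw]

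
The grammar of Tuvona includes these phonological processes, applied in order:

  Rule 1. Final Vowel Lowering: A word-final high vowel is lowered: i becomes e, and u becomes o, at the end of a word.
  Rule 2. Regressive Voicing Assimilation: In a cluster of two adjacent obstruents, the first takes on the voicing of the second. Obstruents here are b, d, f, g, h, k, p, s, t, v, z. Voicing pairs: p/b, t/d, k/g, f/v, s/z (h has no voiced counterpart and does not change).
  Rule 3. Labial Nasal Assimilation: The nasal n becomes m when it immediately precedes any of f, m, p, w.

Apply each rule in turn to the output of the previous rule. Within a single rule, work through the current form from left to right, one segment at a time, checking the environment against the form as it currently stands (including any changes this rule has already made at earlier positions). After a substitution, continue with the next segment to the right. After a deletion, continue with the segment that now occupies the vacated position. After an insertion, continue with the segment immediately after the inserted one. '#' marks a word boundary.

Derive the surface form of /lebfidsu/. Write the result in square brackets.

Rule 1 Final Vowel Lowering: [lebfidsu] → [lebfidso]
Rule 2 Regressive Voicing Assimilation: [lebfidso] → [lepfitso]
Rule 3 Labial Nasal Assimilation: no change — [lepfitso]

[lepfitso]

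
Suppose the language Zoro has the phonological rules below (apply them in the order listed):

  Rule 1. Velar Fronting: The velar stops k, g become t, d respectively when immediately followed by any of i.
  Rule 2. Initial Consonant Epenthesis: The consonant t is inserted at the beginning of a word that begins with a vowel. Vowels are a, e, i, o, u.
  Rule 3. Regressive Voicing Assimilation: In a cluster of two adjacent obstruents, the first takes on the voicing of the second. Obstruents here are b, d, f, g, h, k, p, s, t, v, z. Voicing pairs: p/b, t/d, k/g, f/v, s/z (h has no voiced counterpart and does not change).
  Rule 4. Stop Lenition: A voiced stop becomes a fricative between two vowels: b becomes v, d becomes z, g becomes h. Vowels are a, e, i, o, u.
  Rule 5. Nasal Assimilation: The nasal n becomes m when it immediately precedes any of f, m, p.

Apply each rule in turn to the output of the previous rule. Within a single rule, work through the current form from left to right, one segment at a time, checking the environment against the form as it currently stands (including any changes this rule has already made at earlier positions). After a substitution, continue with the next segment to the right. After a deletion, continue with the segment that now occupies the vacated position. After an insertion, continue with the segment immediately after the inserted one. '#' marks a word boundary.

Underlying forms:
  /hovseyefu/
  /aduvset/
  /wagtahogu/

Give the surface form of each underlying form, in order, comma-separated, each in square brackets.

[hofseyefu], [tazufset], [waktahohu]

/hovseyefu/:
  Rule 1 Velar Fronting: no change — [hovseyefu]
  Rule 2 Initial Consonant Epenthesis: no change — [hovseyefu]
  Rule 3 Regressive Voicing Assimilation: [hovseyefu] → [hofseyefu]
  Rule 4 Stop Lenition: no change — [hofseyefu]
  Rule 5 Nasal Assimilation: no change — [hofseyefu]
/aduvset/:
  Rule 1 Velar Fronting: no change — [aduvset]
  Rule 2 Initial Consonant Epenthesis: [aduvset] → [taduvset]
  Rule 3 Regressive Voicing Assimilation: [taduvset] → [tadufset]
  Rule 4 Stop Lenition: [tadufset] → [tazufset]
  Rule 5 Nasal Assimilation: no change — [tazufset]
/wagtahogu/:
  Rule 1 Velar Fronting: no change — [wagtahogu]
  Rule 2 Initial Consonant Epenthesis: no change — [wagtahogu]
  Rule 3 Regressive Voicing Assimilation: [wagtahogu] → [waktahogu]
  Rule 4 Stop Lenition: [waktahogu] → [waktahohu]
  Rule 5 Nasal Assimilation: no change — [waktahohu]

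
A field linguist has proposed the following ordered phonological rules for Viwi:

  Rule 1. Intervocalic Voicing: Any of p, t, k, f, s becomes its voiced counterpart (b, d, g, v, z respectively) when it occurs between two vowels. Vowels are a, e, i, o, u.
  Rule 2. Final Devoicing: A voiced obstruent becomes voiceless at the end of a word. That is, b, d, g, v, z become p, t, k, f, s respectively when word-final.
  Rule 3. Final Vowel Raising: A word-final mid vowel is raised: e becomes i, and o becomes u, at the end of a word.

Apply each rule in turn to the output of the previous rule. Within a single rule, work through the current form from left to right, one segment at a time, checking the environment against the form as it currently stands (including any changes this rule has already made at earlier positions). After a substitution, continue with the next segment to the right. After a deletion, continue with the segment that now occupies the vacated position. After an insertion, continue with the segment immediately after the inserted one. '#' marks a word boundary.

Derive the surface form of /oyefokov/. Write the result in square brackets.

Rule 1 Intervocalic Voicing: [oyefokov] → [oyevogov]
Rule 2 Final Devoicing: [oyevogov] → [oyevogof]
Rule 3 Final Vowel Raising: no change — [oyevogof]

[oyevogof]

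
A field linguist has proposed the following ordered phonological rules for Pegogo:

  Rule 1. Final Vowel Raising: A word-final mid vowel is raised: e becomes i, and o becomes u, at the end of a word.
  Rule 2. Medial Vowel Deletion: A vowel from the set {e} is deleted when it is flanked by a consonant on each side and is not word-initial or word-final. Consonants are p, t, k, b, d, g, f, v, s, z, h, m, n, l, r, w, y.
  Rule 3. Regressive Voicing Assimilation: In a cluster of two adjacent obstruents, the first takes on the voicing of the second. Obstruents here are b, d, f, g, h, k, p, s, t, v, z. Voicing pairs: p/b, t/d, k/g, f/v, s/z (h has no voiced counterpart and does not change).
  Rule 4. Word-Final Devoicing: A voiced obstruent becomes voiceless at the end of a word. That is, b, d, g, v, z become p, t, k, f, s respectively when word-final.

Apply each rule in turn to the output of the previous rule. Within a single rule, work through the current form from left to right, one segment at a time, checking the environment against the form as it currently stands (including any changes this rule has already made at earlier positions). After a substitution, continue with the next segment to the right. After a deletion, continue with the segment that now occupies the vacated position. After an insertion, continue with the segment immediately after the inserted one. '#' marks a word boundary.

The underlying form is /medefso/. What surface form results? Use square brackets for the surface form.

[mtfsu]

Rule 1 Final Vowel Raising: [medefso] → [medefsu]
Rule 2 Medial Vowel Deletion: [medefsu] → [mdfsu]
Rule 3 Regressive Voicing Assimilation: [mdfsu] → [mtfsu]
Rule 4 Word-Final Devoicing: no change — [mtfsu]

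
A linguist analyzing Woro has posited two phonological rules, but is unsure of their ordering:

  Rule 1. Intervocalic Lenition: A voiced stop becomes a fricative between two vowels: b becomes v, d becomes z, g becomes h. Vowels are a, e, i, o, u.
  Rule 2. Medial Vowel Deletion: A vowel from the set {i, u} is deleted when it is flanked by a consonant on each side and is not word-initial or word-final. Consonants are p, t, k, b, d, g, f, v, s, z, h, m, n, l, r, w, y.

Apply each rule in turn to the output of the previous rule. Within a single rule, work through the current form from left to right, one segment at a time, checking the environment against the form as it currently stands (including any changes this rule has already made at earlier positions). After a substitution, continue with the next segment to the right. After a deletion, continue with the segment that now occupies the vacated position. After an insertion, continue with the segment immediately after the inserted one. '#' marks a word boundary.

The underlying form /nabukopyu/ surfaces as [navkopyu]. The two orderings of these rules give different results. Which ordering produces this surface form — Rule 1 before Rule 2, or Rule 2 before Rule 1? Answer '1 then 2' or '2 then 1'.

Order 1 then 2:
  1 Intervocalic Lenition: [nabukopyu] → [navukopyu]
  2 Medial Vowel Deletion: [navukopyu] → [navkopyu]
  result: [navkopyu]
Order 2 then 1:
  2 Medial Vowel Deletion: [nabukopyu] → [nabkopyu]
  1 Intervocalic Lenition: no change — [nabkopyu]
  result: [nabkopyu]

1 then 2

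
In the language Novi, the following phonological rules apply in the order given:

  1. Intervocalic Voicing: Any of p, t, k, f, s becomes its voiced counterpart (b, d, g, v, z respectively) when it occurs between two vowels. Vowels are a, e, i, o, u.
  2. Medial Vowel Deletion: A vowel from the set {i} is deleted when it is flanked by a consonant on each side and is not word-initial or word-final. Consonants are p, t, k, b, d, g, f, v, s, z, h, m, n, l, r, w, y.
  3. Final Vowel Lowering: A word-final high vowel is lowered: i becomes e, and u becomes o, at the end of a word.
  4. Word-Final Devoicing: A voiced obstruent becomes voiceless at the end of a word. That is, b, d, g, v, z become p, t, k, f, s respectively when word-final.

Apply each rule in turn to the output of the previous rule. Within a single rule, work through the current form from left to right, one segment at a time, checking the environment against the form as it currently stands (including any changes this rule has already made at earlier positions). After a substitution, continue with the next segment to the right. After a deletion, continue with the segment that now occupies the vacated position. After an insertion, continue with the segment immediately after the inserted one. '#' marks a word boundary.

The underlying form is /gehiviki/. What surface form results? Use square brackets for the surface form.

[gehvge]

1 Intervocalic Voicing: [gehiviki] → [gehivigi]
2 Medial Vowel Deletion: [gehivigi] → [gehvgi]
3 Final Vowel Lowering: [gehvgi] → [gehvge]
4 Word-Final Devoicing: no change — [gehvge]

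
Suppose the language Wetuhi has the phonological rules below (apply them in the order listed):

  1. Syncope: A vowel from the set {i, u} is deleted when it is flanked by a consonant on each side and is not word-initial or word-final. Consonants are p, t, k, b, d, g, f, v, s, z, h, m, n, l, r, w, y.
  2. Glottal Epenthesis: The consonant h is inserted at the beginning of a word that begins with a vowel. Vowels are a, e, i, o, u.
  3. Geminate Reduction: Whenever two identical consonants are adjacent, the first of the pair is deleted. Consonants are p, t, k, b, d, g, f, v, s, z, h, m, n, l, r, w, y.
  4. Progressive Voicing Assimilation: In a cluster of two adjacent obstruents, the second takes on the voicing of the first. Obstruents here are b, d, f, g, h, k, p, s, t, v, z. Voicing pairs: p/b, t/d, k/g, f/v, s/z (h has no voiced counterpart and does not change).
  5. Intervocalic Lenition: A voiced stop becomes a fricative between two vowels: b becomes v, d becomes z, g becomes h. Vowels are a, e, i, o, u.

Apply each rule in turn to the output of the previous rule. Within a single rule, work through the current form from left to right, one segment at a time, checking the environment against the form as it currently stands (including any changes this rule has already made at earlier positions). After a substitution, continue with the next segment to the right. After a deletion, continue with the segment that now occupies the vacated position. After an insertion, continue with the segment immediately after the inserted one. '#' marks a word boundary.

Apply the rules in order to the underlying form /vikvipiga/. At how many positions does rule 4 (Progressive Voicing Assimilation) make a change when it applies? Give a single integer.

2

1 Syncope: [vikvipiga] → [vkvpga]
2 Glottal Epenthesis: no change — [vkvpga]
3 Geminate Reduction: no change — [vkvpga]
4 Progressive Voicing Assimilation: [vkvpga] → [vgvbga]
5 Intervocalic Lenition: no change — [vgvbga]
Rule 4 changed 2 position(s).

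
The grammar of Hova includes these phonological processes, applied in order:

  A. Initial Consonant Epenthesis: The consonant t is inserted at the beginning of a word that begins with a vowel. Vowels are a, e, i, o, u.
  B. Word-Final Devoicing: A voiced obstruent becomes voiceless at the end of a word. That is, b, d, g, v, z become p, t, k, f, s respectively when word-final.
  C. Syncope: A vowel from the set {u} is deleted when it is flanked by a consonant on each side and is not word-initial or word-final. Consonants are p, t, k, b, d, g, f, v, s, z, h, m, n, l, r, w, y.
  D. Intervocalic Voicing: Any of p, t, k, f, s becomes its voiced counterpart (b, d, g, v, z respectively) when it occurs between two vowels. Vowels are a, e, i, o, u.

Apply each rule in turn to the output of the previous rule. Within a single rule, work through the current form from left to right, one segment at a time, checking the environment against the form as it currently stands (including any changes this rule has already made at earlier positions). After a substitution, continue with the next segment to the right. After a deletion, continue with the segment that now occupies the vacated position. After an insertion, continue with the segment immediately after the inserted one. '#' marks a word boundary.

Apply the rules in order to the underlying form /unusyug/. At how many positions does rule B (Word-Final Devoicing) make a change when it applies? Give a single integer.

1

A Initial Consonant Epenthesis: [unusyug] → [tunusyug]
B Word-Final Devoicing: [tunusyug] → [tunusyuk]
C Syncope: [tunusyuk] → [tnsyk]
D Intervocalic Voicing: no change — [tnsyk]
Rule B changed 1 position(s).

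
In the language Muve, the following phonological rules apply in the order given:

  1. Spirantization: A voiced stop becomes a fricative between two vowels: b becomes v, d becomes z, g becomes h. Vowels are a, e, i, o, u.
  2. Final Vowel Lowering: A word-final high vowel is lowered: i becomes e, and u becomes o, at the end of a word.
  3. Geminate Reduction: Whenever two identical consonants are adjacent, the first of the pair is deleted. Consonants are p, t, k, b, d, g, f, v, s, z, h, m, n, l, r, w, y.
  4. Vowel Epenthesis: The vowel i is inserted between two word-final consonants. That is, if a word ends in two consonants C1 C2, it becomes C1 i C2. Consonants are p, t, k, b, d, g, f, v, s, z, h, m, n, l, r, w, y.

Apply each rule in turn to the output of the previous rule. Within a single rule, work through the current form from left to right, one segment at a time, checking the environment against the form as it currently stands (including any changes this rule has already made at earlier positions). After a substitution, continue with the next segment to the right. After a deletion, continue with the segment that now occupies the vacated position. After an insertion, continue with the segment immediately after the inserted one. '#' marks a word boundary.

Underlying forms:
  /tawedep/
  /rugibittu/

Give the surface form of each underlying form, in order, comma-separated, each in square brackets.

[tawezep], [ruhivito]

/tawedep/:
  1 Spirantization: [tawedep] → [tawezep]
  2 Final Vowel Lowering: no change — [tawezep]
  3 Geminate Reduction: no change — [tawezep]
  4 Vowel Epenthesis: no change — [tawezep]
/rugibittu/:
  1 Spirantization: [rugibittu] → [ruhivittu]
  2 Final Vowel Lowering: [ruhivittu] → [ruhivitto]
  3 Geminate Reduction: [ruhivitto] → [ruhivito]
  4 Vowel Epenthesis: no change — [ruhivito]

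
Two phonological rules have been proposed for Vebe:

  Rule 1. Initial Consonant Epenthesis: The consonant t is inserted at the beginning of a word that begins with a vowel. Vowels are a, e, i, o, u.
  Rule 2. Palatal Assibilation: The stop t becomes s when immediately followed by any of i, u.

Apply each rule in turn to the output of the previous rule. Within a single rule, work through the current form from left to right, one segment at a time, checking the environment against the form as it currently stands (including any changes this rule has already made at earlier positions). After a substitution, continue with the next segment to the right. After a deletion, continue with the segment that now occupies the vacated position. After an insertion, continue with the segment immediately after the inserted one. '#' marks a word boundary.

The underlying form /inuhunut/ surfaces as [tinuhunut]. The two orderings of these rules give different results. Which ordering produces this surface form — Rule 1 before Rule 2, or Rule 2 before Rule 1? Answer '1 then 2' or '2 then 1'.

Order 1 then 2:
  1 Initial Consonant Epenthesis: [inuhunut] → [tinuhunut]
  2 Palatal Assibilation: [tinuhunut] → [sinuhunut]
  result: [sinuhunut]
Order 2 then 1:
  2 Palatal Assibilation: no change — [inuhunut]
  1 Initial Consonant Epenthesis: [inuhunut] → [tinuhunut]
  result: [tinuhunut]

2 then 1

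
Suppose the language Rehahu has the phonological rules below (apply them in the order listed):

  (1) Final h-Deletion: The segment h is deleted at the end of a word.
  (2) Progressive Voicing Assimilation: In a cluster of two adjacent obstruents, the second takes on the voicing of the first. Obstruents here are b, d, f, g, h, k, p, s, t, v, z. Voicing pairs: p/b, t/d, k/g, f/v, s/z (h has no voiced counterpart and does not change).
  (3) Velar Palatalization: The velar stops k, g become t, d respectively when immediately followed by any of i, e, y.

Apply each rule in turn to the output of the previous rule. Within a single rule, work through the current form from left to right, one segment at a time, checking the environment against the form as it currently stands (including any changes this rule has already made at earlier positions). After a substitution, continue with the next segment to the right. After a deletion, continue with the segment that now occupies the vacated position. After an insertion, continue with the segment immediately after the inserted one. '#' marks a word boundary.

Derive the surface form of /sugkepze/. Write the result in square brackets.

[sugdepse]

(1) Final h-Deletion: no change — [sugkepze]
(2) Progressive Voicing Assimilation: [sugkepze] → [suggepse]
(3) Velar Palatalization: [suggepse] → [sugdepse]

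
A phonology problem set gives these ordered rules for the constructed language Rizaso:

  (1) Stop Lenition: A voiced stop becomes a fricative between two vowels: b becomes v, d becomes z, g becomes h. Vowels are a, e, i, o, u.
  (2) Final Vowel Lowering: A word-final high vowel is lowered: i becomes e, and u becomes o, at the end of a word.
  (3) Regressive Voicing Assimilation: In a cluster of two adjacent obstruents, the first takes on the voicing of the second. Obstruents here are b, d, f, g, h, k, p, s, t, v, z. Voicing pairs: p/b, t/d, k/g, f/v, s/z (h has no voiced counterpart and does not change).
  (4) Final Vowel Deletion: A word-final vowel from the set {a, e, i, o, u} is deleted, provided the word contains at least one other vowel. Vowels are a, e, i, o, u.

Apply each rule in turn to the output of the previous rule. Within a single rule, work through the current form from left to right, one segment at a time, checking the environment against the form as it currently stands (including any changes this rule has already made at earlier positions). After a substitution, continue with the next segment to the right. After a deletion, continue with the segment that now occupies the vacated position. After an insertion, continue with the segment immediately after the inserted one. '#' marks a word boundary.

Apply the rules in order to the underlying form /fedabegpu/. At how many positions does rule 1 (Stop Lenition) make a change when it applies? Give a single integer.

2

(1) Stop Lenition: [fedabegpu] → [fezavegpu]
(2) Final Vowel Lowering: [fezavegpu] → [fezavegpo]
(3) Regressive Voicing Assimilation: [fezavegpo] → [fezavekpo]
(4) Final Vowel Deletion: [fezavekpo] → [fezavekp]
Rule 1 changed 2 position(s).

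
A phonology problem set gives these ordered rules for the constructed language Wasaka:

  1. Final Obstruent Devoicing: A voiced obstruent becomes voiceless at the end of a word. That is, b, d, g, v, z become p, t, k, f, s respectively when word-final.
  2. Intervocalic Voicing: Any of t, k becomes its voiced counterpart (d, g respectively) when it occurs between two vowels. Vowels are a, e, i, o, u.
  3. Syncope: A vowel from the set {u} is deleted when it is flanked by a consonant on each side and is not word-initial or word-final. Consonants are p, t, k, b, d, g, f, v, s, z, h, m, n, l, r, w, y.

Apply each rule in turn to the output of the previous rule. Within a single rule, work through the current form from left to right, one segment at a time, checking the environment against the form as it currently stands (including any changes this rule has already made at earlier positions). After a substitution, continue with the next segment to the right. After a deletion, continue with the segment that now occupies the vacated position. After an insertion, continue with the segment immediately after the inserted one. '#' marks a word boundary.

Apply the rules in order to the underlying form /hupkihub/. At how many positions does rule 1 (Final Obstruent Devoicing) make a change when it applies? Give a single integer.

1

1 Final Obstruent Devoicing: [hupkihub] → [hupkihup]
2 Intervocalic Voicing: no change — [hupkihup]
3 Syncope: [hupkihup] → [hpkihp]
Rule 1 changed 1 position(s).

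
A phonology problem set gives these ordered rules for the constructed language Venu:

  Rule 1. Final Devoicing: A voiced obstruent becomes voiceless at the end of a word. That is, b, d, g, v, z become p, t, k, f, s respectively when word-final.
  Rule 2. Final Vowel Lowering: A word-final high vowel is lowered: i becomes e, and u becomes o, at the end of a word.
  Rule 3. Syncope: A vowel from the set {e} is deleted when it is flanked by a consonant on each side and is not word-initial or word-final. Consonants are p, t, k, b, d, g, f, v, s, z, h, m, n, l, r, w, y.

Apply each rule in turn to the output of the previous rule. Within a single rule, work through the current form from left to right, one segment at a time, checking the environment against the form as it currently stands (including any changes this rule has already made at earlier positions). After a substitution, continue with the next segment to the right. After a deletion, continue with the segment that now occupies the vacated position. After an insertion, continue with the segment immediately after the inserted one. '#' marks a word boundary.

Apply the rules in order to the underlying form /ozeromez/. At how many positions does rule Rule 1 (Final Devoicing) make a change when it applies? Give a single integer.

Rule 1 Final Devoicing: [ozeromez] → [ozeromes]
Rule 2 Final Vowel Lowering: no change — [ozeromes]
Rule 3 Syncope: [ozeromes] → [ozroms]
Rule Rule 1 changed 1 position(s).

1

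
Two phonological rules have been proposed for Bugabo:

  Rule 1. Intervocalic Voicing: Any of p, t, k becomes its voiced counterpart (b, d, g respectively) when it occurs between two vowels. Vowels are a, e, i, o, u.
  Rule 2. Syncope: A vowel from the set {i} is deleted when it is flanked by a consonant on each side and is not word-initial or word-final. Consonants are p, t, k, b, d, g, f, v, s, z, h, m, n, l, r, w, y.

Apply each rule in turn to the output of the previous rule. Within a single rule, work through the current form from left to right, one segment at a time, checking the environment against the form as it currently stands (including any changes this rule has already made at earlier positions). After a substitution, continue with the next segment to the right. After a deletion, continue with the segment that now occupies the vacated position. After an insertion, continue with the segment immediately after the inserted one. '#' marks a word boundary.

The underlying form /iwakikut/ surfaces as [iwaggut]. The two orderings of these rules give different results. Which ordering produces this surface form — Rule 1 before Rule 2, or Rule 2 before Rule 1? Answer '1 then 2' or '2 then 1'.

1 then 2

Order 1 then 2:
  1 Intervocalic Voicing: [iwakikut] → [iwagigut]
  2 Syncope: [iwagigut] → [iwaggut]
  result: [iwaggut]
Order 2 then 1:
  2 Syncope: [iwakikut] → [iwakkut]
  1 Intervocalic Voicing: no change — [iwakkut]
  result: [iwakkut]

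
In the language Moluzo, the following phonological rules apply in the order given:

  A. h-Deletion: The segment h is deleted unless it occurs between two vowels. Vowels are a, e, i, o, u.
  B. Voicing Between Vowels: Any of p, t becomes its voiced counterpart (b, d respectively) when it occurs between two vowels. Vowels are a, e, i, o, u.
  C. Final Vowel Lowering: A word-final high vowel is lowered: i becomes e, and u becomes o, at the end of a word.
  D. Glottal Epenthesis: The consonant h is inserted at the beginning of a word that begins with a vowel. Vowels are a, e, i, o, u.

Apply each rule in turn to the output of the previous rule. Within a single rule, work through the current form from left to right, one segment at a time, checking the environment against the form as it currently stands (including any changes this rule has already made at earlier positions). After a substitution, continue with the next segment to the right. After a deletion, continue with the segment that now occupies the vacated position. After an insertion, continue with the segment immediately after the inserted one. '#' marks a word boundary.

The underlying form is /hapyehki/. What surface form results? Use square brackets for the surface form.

[hapyeke]

A h-Deletion: [hapyehki] → [apyeki]
B Voicing Between Vowels: no change — [apyeki]
C Final Vowel Lowering: [apyeki] → [apyeke]
D Glottal Epenthesis: [apyeke] → [hapyeke]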